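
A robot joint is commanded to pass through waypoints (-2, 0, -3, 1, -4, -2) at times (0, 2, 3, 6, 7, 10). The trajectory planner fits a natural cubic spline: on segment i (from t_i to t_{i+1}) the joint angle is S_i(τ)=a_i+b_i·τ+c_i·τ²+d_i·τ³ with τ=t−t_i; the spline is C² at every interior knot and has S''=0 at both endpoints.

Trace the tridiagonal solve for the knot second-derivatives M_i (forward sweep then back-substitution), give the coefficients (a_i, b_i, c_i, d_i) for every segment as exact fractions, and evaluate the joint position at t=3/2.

  seg 0: a=-2 b=6869/2529 c=0 d=-1085/2529
  seg 1: a=0 b=-6151/2529 c=-2170/843 d=5074/2529
  seg 2: a=-3 b=-3949/2529 c=968/281 d=-18815/22761
  seg 3: a=1 b=-8122/2529 c=-10103/2529 d=620/281
  seg 4: a=-4 b=-11588/2529 c=6637/2529 d=-6637/22761
S(3/2) = 4223/6744

Δ: Δ0=1, Δ1=-3, Δ2=4/3, Δ3=-5, Δ4=2/3
row 1: diag=6, rhs=-24; c'=1/6, d'=-4
row 2: denom=8−1·1/6=47/6; d'=(26−1·-4)/(47/6)=180/47
row 3: denom=8−3·18/47=322/47; d'=(-38−3·180/47)/(322/47)=-1163/161
row 4: denom=8−1·47/322=2529/322; d'=(34−1·-1163/161)/(2529/322)=13274/2529
back: M4=13274/2529
back: M3=-1163/161−47/322·13274/2529=-20206/2529
back: M2=180/47−18/47·-20206/2529=1936/281
back: M1=-4−1/6·1936/281=-4340/843
M: M0=0, M1=-4340/843, M2=1936/281, M3=-20206/2529, M4=13274/2529, M5=0
seg 0: a=-2, c=M0/2=0, d=(M1−M0)/(6·2)=-1085/2529, b=Δ0−h0·(2M0+M1)/6=6869/2529
seg 1: a=0, c=M1/2=-2170/843, d=(M2−M1)/(6·1)=5074/2529, b=Δ1−h1·(2M1+M2)/6=-6151/2529
seg 2: a=-3, c=M2/2=968/281, d=(M3−M2)/(6·3)=-18815/22761, b=Δ2−h2·(2M2+M3)/6=-3949/2529
seg 3: a=1, c=M3/2=-10103/2529, d=(M4−M3)/(6·1)=620/281, b=Δ3−h3·(2M3+M4)/6=-8122/2529
seg 4: a=-4, c=M4/2=6637/2529, d=(M5−M4)/(6·3)=-6637/22761, b=Δ4−h4·(2M4+M5)/6=-11588/2529
t_q=3/2 → seg 0, τ=3/2; S=-2+6869/2529·τ+0·τ²+-1085/2529·τ³=4223/6744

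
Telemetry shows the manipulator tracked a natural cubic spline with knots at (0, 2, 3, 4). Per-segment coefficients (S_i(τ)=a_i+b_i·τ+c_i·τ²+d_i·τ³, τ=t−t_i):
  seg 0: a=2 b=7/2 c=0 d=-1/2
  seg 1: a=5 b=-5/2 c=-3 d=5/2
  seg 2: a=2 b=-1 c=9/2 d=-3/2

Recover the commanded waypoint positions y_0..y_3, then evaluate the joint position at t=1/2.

y_0=2 y_1=5 y_2=2 y_3=4
S(1/2) = 59/16

y_0 = S_0(0) = a_0 = 2
y_1 = S_1(0) = a_1 = 5
y_2 = S_2(0) = a_2 = 2
y_3 = S_2(1) = 4
t_q=1/2 is in segment 0 (τ=1/2); S_0(τ)=59/16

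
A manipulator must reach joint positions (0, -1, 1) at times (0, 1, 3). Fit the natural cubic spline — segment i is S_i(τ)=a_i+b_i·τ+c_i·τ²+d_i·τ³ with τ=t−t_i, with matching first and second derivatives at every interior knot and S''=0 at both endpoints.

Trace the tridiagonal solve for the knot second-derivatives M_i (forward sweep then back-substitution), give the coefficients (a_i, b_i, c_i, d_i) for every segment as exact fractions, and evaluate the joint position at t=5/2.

  seg 0: a=0 b=-4/3 c=0 d=1/3
  seg 1: a=-1 b=-1/3 c=1 d=-1/6
S(5/2) = 3/16

Δ: Δ0=-1, Δ1=1
row 1: diag=6, rhs=12; c'=1/3, d'=2
back: M1=2
M: M0=0, M1=2, M2=0
seg 0: a=0, c=M0/2=0, d=(M1−M0)/(6·1)=1/3, b=Δ0−h0·(2M0+M1)/6=-4/3
seg 1: a=-1, c=M1/2=1, d=(M2−M1)/(6·2)=-1/6, b=Δ1−h1·(2M1+M2)/6=-1/3
t_q=5/2 → seg 1, τ=3/2; S=-1+-1/3·τ+1·τ²+-1/6·τ³=3/16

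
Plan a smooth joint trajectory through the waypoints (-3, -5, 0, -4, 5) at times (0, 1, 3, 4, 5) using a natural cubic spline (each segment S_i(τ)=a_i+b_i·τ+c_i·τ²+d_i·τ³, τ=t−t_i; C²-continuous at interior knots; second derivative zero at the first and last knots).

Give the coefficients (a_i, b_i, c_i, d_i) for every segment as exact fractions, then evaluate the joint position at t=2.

Δ: Δ0=-2, Δ1=5/2, Δ2=-4, Δ3=9
row 1: diag=6, rhs=27; c'=1/3, d'=9/2
row 2: denom=6−2·1/3=16/3; d'=(-39−2·9/2)/(16/3)=-9
row 3: denom=4−1·3/16=61/16; d'=(78−1·-9)/(61/16)=1392/61
back: M3=1392/61
back: M2=-9−3/16·1392/61=-810/61
back: M1=9/2−1/3·-810/61=1089/122
M: M0=0, M1=1089/122, M2=-810/61, M3=1392/61, M4=0
seg 0: a=-3, c=M0/2=0, d=(M1−M0)/(6·1)=363/244, b=Δ0−h0·(2M0+M1)/6=-851/244
seg 1: a=-5, c=M1/2=1089/244, d=(M2−M1)/(6·2)=-903/488, b=Δ1−h1·(2M1+M2)/6=119/122
seg 2: a=0, c=M2/2=-405/61, d=(M3−M2)/(6·1)=367/61, b=Δ2−h2·(2M2+M3)/6=-206/61
seg 3: a=-4, c=M3/2=696/61, d=(M4−M3)/(6·1)=-232/61, b=Δ3−h3·(2M3+M4)/6=85/61
t_q=2 → seg 1, τ=1; S=-5+119/122·τ+1089/244·τ²+-903/488·τ³=-689/488

  seg 0: a=-3 b=-851/244 c=0 d=363/244
  seg 1: a=-5 b=119/122 c=1089/244 d=-903/488
  seg 2: a=0 b=-206/61 c=-405/61 d=367/61
  seg 3: a=-4 b=85/61 c=696/61 d=-232/61
S(2) = -689/488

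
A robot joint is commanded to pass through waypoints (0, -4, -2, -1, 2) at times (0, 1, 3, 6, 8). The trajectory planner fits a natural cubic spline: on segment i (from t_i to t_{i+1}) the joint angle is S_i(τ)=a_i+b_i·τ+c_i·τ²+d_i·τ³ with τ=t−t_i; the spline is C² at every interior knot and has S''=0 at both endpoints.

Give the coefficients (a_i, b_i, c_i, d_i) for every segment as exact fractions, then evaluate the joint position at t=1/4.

Δ: Δ0=-4, Δ1=1, Δ2=1/3, Δ3=3/2
row 1: diag=6, rhs=30; c'=1/3, d'=5
row 2: denom=10−2·1/3=28/3; d'=(-4−2·5)/(28/3)=-3/2
row 3: denom=10−3·9/28=253/28; d'=(7−3·-3/2)/(253/28)=14/11
back: M3=14/11
back: M2=-3/2−9/28·14/11=-21/11
back: M1=5−1/3·-21/11=62/11
M: M0=0, M1=62/11, M2=-21/11, M3=14/11, M4=0
seg 0: a=0, c=M0/2=0, d=(M1−M0)/(6·1)=31/33, b=Δ0−h0·(2M0+M1)/6=-163/33
seg 1: a=-4, c=M1/2=31/11, d=(M2−M1)/(6·2)=-83/132, b=Δ1−h1·(2M1+M2)/6=-70/33
seg 2: a=-2, c=M2/2=-21/22, d=(M3−M2)/(6·3)=35/198, b=Δ2−h2·(2M2+M3)/6=53/33
seg 3: a=-1, c=M3/2=7/11, d=(M4−M3)/(6·2)=-7/66, b=Δ3−h3·(2M3+M4)/6=43/66
t_q=1/4 → seg 0, τ=1/4; S=0+-163/33·τ+0·τ²+31/33·τ³=-859/704

  seg 0: a=0 b=-163/33 c=0 d=31/33
  seg 1: a=-4 b=-70/33 c=31/11 d=-83/132
  seg 2: a=-2 b=53/33 c=-21/22 d=35/198
  seg 3: a=-1 b=43/66 c=7/11 d=-7/66
S(1/4) = -859/704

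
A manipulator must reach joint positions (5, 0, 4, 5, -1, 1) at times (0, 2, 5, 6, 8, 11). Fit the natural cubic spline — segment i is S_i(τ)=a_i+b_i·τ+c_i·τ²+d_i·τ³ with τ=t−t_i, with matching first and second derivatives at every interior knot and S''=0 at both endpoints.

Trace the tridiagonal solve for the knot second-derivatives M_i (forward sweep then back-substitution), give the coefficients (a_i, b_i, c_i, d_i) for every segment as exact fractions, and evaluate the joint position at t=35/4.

Δ: Δ0=-5/2, Δ1=4/3, Δ2=1, Δ3=-3, Δ4=2/3
row 1: diag=10, rhs=23; c'=3/10, d'=23/10
row 2: denom=8−3·3/10=71/10; d'=(-2−3·23/10)/(71/10)=-89/71
row 3: denom=6−1·10/71=416/71; d'=(-24−1·-89/71)/(416/71)=-1615/416
row 4: denom=10−2·71/208=969/104; d'=(22−2·-1615/416)/(969/104)=6191/1938
back: M4=6191/1938
back: M3=-1615/416−71/208·6191/1938=-9637/1938
back: M2=-89/71−10/71·-9637/1938=-536/969
back: M1=23/10−3/10·-536/969=1593/646
M: M0=0, M1=1593/646, M2=-536/969, M3=-9637/1938, M4=6191/1938, M5=0
seg 0: a=5, c=M0/2=0, d=(M1−M0)/(6·2)=531/2584, b=Δ0−h0·(2M0+M1)/6=-1073/323
seg 1: a=0, c=M1/2=1593/1292, d=(M2−M1)/(6·3)=-5851/34884, b=Δ1−h1·(2M1+M2)/6=-553/646
seg 2: a=4, c=M2/2=-268/969, d=(M3−M2)/(6·1)=-2855/3876, b=Δ2−h2·(2M2+M3)/6=153/76
seg 3: a=5, c=M3/2=-9637/3876, d=(M4−M3)/(6·2)=1319/1938, b=Δ3−h3·(2M3+M4)/6=-1453/1938
seg 4: a=-1, c=M4/2=6191/3876, d=(M5−M4)/(6·3)=-6191/34884, b=Δ4−h4·(2M4+M5)/6=-1633/646
t_q=35/4 → seg 4, τ=3/4; S=-1+-1633/646·τ+6191/3876·τ²+-6191/34884·τ³=-171355/82688

  seg 0: a=5 b=-1073/323 c=0 d=531/2584
  seg 1: a=0 b=-553/646 c=1593/1292 d=-5851/34884
  seg 2: a=4 b=153/76 c=-268/969 d=-2855/3876
  seg 3: a=5 b=-1453/1938 c=-9637/3876 d=1319/1938
  seg 4: a=-1 b=-1633/646 c=6191/3876 d=-6191/34884
S(35/4) = -171355/82688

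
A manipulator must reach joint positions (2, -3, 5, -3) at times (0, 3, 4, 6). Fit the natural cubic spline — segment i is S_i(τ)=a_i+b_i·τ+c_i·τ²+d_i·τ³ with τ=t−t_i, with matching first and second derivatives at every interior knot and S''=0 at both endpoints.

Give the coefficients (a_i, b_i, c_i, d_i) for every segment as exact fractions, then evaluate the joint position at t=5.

Δ: Δ0=-5/3, Δ1=8, Δ2=-4
row 1: diag=8, rhs=58; c'=1/8, d'=29/4
row 2: denom=6−1·1/8=47/8; d'=(-72−1·29/4)/(47/8)=-634/47
back: M2=-634/47
back: M1=29/4−1/8·-634/47=420/47
M: M0=0, M1=420/47, M2=-634/47, M3=0
seg 0: a=2, c=M0/2=0, d=(M1−M0)/(6·3)=70/141, b=Δ0−h0·(2M0+M1)/6=-865/141
seg 1: a=-3, c=M1/2=210/47, d=(M2−M1)/(6·1)=-527/141, b=Δ1−h1·(2M1+M2)/6=1025/141
seg 2: a=5, c=M2/2=-317/47, d=(M3−M2)/(6·2)=317/282, b=Δ2−h2·(2M2+M3)/6=704/141
t_q=5 → seg 2, τ=1; S=5+704/141·τ+-317/47·τ²+317/282·τ³=411/94

  seg 0: a=2 b=-865/141 c=0 d=70/141
  seg 1: a=-3 b=1025/141 c=210/47 d=-527/141
  seg 2: a=5 b=704/141 c=-317/47 d=317/282
S(5) = 411/94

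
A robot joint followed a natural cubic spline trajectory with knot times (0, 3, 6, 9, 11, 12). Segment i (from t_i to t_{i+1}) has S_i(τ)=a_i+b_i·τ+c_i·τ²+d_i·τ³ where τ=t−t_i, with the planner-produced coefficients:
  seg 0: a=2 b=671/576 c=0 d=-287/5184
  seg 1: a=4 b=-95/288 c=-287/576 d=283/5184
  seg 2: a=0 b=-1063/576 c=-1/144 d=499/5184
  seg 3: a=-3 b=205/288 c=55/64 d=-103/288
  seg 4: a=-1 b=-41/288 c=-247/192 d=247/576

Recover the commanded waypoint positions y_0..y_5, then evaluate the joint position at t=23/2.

y_0 = S_0(0) = a_0 = 2
y_1 = S_1(0) = a_1 = 4
y_2 = S_2(0) = a_2 = 0
y_3 = S_3(0) = a_3 = -3
y_4 = S_4(0) = a_4 = -1
y_5 = S_4(1) = -2
t_q=23/2 is in segment 4 (τ=1/2); S_4(τ)=-2057/1536

y_0=2 y_1=4 y_2=0 y_3=-3 y_4=-1 y_5=-2
S(23/2) = -2057/1536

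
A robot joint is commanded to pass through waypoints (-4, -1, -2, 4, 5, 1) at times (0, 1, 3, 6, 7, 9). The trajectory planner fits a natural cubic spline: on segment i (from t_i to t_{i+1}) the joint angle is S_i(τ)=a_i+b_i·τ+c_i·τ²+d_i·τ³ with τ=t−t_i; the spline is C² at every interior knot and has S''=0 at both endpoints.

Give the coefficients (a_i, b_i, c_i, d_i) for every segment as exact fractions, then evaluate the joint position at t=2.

  seg 0: a=-4 b=8633/2308 c=0 d=-1709/2308
  seg 1: a=-1 b=1753/1154 c=-5127/2308 d=2797/4616
  seg 2: a=-2 b=-55/577 c=816/577 d=-413/1731
  seg 3: a=4 b=1124/577 c=-423/577 d=-124/577
  seg 4: a=5 b=-94/577 c=-795/577 d=265/1154
S(2) = -5061/4616

Δ: Δ0=3, Δ1=-1/2, Δ2=2, Δ3=1, Δ4=-2
row 1: diag=6, rhs=-21; c'=1/3, d'=-7/2
row 2: denom=10−2·1/3=28/3; d'=(15−2·-7/2)/(28/3)=33/14
row 3: denom=8−3·9/28=197/28; d'=(-6−3·33/14)/(197/28)=-366/197
row 4: denom=6−1·28/197=1154/197; d'=(-18−1·-366/197)/(1154/197)=-1590/577
back: M4=-1590/577
back: M3=-366/197−28/197·-1590/577=-846/577
back: M2=33/14−9/28·-846/577=1632/577
back: M1=-7/2−1/3·1632/577=-5127/1154
M: M0=0, M1=-5127/1154, M2=1632/577, M3=-846/577, M4=-1590/577, M5=0
seg 0: a=-4, c=M0/2=0, d=(M1−M0)/(6·1)=-1709/2308, b=Δ0−h0·(2M0+M1)/6=8633/2308
seg 1: a=-1, c=M1/2=-5127/2308, d=(M2−M1)/(6·2)=2797/4616, b=Δ1−h1·(2M1+M2)/6=1753/1154
seg 2: a=-2, c=M2/2=816/577, d=(M3−M2)/(6·3)=-413/1731, b=Δ2−h2·(2M2+M3)/6=-55/577
seg 3: a=4, c=M3/2=-423/577, d=(M4−M3)/(6·1)=-124/577, b=Δ3−h3·(2M3+M4)/6=1124/577
seg 4: a=5, c=M4/2=-795/577, d=(M5−M4)/(6·2)=265/1154, b=Δ4−h4·(2M4+M5)/6=-94/577
t_q=2 → seg 1, τ=1; S=-1+1753/1154·τ+-5127/2308·τ²+2797/4616·τ³=-5061/4616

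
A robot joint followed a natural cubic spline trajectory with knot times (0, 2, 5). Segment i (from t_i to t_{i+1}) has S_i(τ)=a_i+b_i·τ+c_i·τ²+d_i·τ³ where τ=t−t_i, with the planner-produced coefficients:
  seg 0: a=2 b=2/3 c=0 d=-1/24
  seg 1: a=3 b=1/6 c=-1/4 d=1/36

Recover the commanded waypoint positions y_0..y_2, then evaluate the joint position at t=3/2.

y_0=2 y_1=3 y_2=2
S(3/2) = 183/64

y_0 = S_0(0) = a_0 = 2
y_1 = S_1(0) = a_1 = 3
y_2 = S_1(3) = 2
t_q=3/2 is in segment 0 (τ=3/2); S_0(τ)=183/64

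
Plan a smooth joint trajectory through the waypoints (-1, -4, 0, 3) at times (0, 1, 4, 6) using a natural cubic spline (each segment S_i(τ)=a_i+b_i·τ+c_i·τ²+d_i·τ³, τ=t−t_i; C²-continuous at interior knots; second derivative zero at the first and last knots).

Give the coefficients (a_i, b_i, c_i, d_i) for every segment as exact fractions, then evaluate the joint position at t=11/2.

  seg 0: a=-1 b=-1535/426 c=0 d=257/426
  seg 1: a=-4 b=-382/213 c=257/142 d=-109/426
  seg 2: a=0 b=919/426 c=-35/71 d=35/426
S(11/2) = 2731/1136

Δ: Δ0=-3, Δ1=4/3, Δ2=3/2
row 1: diag=8, rhs=26; c'=3/8, d'=13/4
row 2: denom=10−3·3/8=71/8; d'=(1−3·13/4)/(71/8)=-70/71
back: M2=-70/71
back: M1=13/4−3/8·-70/71=257/71
M: M0=0, M1=257/71, M2=-70/71, M3=0
seg 0: a=-1, c=M0/2=0, d=(M1−M0)/(6·1)=257/426, b=Δ0−h0·(2M0+M1)/6=-1535/426
seg 1: a=-4, c=M1/2=257/142, d=(M2−M1)/(6·3)=-109/426, b=Δ1−h1·(2M1+M2)/6=-382/213
seg 2: a=0, c=M2/2=-35/71, d=(M3−M2)/(6·2)=35/426, b=Δ2−h2·(2M2+M3)/6=919/426
t_q=11/2 → seg 2, τ=3/2; S=0+919/426·τ+-35/71·τ²+35/426·τ³=2731/1136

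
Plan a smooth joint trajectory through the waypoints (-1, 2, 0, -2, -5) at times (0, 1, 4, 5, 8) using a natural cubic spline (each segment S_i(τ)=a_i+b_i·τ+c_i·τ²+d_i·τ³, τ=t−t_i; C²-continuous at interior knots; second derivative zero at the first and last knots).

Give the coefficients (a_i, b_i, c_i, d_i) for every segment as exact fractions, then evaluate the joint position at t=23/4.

  seg 0: a=-1 b=373/108 c=0 d=-49/108
  seg 1: a=2 b=113/54 c=-49/36 d=143/972
  seg 2: a=0 b=-227/108 c=-1/27 d=5/36
  seg 3: a=-2 b=-95/54 c=41/108 d=-41/972
S(23/4) = -2399/768

Δ: Δ0=3, Δ1=-2/3, Δ2=-2, Δ3=-1
row 1: diag=8, rhs=-22; c'=3/8, d'=-11/4
row 2: denom=8−3·3/8=55/8; d'=(-8−3·-11/4)/(55/8)=2/55
row 3: denom=8−1·8/55=432/55; d'=(6−1·2/55)/(432/55)=41/54
back: M3=41/54
back: M2=2/55−8/55·41/54=-2/27
back: M1=-11/4−3/8·-2/27=-49/18
M: M0=0, M1=-49/18, M2=-2/27, M3=41/54, M4=0
seg 0: a=-1, c=M0/2=0, d=(M1−M0)/(6·1)=-49/108, b=Δ0−h0·(2M0+M1)/6=373/108
seg 1: a=2, c=M1/2=-49/36, d=(M2−M1)/(6·3)=143/972, b=Δ1−h1·(2M1+M2)/6=113/54
seg 2: a=0, c=M2/2=-1/27, d=(M3−M2)/(6·1)=5/36, b=Δ2−h2·(2M2+M3)/6=-227/108
seg 3: a=-2, c=M3/2=41/108, d=(M4−M3)/(6·3)=-41/972, b=Δ3−h3·(2M3+M4)/6=-95/54
t_q=23/4 → seg 3, τ=3/4; S=-2+-95/54·τ+41/108·τ²+-41/972·τ³=-2399/768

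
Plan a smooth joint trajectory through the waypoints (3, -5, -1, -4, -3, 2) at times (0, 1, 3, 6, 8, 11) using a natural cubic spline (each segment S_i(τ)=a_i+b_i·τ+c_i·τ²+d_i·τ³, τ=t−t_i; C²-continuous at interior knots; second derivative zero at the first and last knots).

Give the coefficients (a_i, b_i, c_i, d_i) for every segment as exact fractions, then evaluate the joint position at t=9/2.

  seg 0: a=3 b=-12010/1209 c=0 d=2338/1209
  seg 1: a=-5 b=-4996/1209 c=2338/403 d=-3307/2418
  seg 2: a=-1 b=3218/1209 c=-969/403 d=4294/10881
  seg 3: a=-4 b=-1342/1209 c=1387/1209 d=-1655/9672
  seg 4: a=-3 b=1149/806 c=583/4836 d=-583/43524
S(9/2) = -875/806

Δ: Δ0=-8, Δ1=2, Δ2=-1, Δ3=1/2, Δ4=5/3
row 1: diag=6, rhs=60; c'=1/3, d'=10
row 2: denom=10−2·1/3=28/3; d'=(-18−2·10)/(28/3)=-57/14
row 3: denom=10−3·9/28=253/28; d'=(9−3·-57/14)/(253/28)=54/23
row 4: denom=10−2·56/253=2418/253; d'=(7−2·54/23)/(2418/253)=583/2418
back: M4=583/2418
back: M3=54/23−56/253·583/2418=2774/1209
back: M2=-57/14−9/28·2774/1209=-1938/403
back: M1=10−1/3·-1938/403=4676/403
M: M0=0, M1=4676/403, M2=-1938/403, M3=2774/1209, M4=583/2418, M5=0
seg 0: a=3, c=M0/2=0, d=(M1−M0)/(6·1)=2338/1209, b=Δ0−h0·(2M0+M1)/6=-12010/1209
seg 1: a=-5, c=M1/2=2338/403, d=(M2−M1)/(6·2)=-3307/2418, b=Δ1−h1·(2M1+M2)/6=-4996/1209
seg 2: a=-1, c=M2/2=-969/403, d=(M3−M2)/(6·3)=4294/10881, b=Δ2−h2·(2M2+M3)/6=3218/1209
seg 3: a=-4, c=M3/2=1387/1209, d=(M4−M3)/(6·2)=-1655/9672, b=Δ3−h3·(2M3+M4)/6=-1342/1209
seg 4: a=-3, c=M4/2=583/4836, d=(M5−M4)/(6·3)=-583/43524, b=Δ4−h4·(2M4+M5)/6=1149/806
t_q=9/2 → seg 2, τ=3/2; S=-1+3218/1209·τ+-969/403·τ²+4294/10881·τ³=-875/806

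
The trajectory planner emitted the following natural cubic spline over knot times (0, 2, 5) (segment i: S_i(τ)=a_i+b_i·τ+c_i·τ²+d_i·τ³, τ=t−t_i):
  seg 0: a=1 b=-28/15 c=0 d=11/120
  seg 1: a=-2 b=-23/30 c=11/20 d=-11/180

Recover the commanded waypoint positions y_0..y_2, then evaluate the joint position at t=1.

y_0 = S_0(0) = a_0 = 1
y_1 = S_1(0) = a_1 = -2
y_2 = S_1(3) = -1
t_q=1 is in segment 0 (τ=1); S_0(τ)=-31/40

y_0=1 y_1=-2 y_2=-1
S(1) = -31/40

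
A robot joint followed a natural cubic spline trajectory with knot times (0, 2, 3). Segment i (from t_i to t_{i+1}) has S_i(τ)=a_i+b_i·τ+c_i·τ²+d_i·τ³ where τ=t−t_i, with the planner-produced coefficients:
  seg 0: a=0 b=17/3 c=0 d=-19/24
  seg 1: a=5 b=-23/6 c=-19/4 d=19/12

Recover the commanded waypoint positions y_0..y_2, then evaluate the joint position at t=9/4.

y_0 = S_0(0) = a_0 = 0
y_1 = S_1(0) = a_1 = 5
y_2 = S_1(1) = -2
t_q=9/4 is in segment 1 (τ=1/4); S_1(τ)=965/256

y_0=0 y_1=5 y_2=-2
S(9/4) = 965/256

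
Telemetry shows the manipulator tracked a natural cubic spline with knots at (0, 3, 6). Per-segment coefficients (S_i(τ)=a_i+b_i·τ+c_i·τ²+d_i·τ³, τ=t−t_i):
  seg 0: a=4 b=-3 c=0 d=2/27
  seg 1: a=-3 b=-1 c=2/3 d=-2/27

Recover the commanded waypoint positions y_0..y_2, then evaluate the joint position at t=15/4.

y_0 = S_0(0) = a_0 = 4
y_1 = S_1(0) = a_1 = -3
y_2 = S_1(3) = -2
t_q=15/4 is in segment 1 (τ=3/4); S_1(τ)=-109/32

y_0=4 y_1=-3 y_2=-2
S(15/4) = -109/32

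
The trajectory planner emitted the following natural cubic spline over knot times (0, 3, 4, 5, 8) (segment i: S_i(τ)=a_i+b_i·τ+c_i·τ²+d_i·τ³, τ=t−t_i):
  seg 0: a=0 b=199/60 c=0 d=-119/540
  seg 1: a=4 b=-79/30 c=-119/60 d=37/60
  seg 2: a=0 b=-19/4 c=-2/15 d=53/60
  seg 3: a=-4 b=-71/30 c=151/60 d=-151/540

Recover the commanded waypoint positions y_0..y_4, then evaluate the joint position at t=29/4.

y_0=0 y_1=4 y_2=0 y_3=-4 y_4=4
S(29/4) = 59/256

y_0 = S_0(0) = a_0 = 0
y_1 = S_1(0) = a_1 = 4
y_2 = S_2(0) = a_2 = 0
y_3 = S_3(0) = a_3 = -4
y_4 = S_3(3) = 4
t_q=29/4 is in segment 3 (τ=9/4); S_3(τ)=59/256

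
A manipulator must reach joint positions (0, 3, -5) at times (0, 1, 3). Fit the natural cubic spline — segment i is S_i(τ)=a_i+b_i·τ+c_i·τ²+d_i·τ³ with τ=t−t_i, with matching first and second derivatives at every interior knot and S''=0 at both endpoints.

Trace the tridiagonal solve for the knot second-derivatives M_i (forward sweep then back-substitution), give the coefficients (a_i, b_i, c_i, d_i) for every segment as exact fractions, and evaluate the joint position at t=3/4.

  seg 0: a=0 b=25/6 c=0 d=-7/6
  seg 1: a=3 b=2/3 c=-7/2 d=7/12
S(3/4) = 337/128

Δ: Δ0=3, Δ1=-4
row 1: diag=6, rhs=-42; c'=1/3, d'=-7
back: M1=-7
M: M0=0, M1=-7, M2=0
seg 0: a=0, c=M0/2=0, d=(M1−M0)/(6·1)=-7/6, b=Δ0−h0·(2M0+M1)/6=25/6
seg 1: a=3, c=M1/2=-7/2, d=(M2−M1)/(6·2)=7/12, b=Δ1−h1·(2M1+M2)/6=2/3
t_q=3/4 → seg 0, τ=3/4; S=0+25/6·τ+0·τ²+-7/6·τ³=337/128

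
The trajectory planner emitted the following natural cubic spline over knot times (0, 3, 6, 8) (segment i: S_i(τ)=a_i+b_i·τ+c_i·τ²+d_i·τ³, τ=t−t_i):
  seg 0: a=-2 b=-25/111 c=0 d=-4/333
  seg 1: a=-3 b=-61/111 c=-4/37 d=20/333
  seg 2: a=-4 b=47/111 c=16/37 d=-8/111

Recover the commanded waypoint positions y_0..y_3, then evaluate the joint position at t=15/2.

y_0=-2 y_1=-3 y_2=-4 y_3=-2
S(15/2) = -195/74

y_0 = S_0(0) = a_0 = -2
y_1 = S_1(0) = a_1 = -3
y_2 = S_2(0) = a_2 = -4
y_3 = S_2(2) = -2
t_q=15/2 is in segment 2 (τ=3/2); S_2(τ)=-195/74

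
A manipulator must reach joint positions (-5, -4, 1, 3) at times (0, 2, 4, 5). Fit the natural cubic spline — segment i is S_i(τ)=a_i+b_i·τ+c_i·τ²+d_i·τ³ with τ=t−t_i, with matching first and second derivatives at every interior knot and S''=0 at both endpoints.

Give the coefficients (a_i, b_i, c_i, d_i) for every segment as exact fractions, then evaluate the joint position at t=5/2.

  seg 0: a=-5 b=-1/11 c=0 d=13/88
  seg 1: a=-4 b=37/22 c=39/44 d=-21/88
  seg 2: a=1 b=26/11 c=-6/11 d=2/11
S(5/2) = -2089/704

Δ: Δ0=1/2, Δ1=5/2, Δ2=2
row 1: diag=8, rhs=12; c'=1/4, d'=3/2
row 2: denom=6−2·1/4=11/2; d'=(-3−2·3/2)/(11/2)=-12/11
back: M2=-12/11
back: M1=3/2−1/4·-12/11=39/22
M: M0=0, M1=39/22, M2=-12/11, M3=0
seg 0: a=-5, c=M0/2=0, d=(M1−M0)/(6·2)=13/88, b=Δ0−h0·(2M0+M1)/6=-1/11
seg 1: a=-4, c=M1/2=39/44, d=(M2−M1)/(6·2)=-21/88, b=Δ1−h1·(2M1+M2)/6=37/22
seg 2: a=1, c=M2/2=-6/11, d=(M3−M2)/(6·1)=2/11, b=Δ2−h2·(2M2+M3)/6=26/11
t_q=5/2 → seg 1, τ=1/2; S=-4+37/22·τ+39/44·τ²+-21/88·τ³=-2089/704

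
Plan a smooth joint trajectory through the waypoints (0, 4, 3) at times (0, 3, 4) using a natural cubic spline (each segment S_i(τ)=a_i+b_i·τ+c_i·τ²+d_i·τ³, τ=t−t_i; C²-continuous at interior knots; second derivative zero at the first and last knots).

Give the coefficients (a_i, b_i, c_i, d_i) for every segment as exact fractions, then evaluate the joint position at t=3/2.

Δ: Δ0=4/3, Δ1=-1
row 1: diag=8, rhs=-14; c'=1/8, d'=-7/4
back: M1=-7/4
M: M0=0, M1=-7/4, M2=0
seg 0: a=0, c=M0/2=0, d=(M1−M0)/(6·3)=-7/72, b=Δ0−h0·(2M0+M1)/6=53/24
seg 1: a=4, c=M1/2=-7/8, d=(M2−M1)/(6·1)=7/24, b=Δ1−h1·(2M1+M2)/6=-5/12
t_q=3/2 → seg 0, τ=3/2; S=0+53/24·τ+0·τ²+-7/72·τ³=191/64

  seg 0: a=0 b=53/24 c=0 d=-7/72
  seg 1: a=4 b=-5/12 c=-7/8 d=7/24
S(3/2) = 191/64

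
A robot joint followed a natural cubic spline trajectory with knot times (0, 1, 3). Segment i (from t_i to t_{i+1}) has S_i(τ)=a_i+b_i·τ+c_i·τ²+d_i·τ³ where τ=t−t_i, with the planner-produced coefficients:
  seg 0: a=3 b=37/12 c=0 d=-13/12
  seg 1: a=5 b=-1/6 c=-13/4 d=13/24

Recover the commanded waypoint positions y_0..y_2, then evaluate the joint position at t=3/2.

y_0 = S_0(0) = a_0 = 3
y_1 = S_1(0) = a_1 = 5
y_2 = S_1(2) = -4
t_q=3/2 is in segment 1 (τ=1/2); S_1(τ)=267/64

y_0=3 y_1=5 y_2=-4
S(3/2) = 267/64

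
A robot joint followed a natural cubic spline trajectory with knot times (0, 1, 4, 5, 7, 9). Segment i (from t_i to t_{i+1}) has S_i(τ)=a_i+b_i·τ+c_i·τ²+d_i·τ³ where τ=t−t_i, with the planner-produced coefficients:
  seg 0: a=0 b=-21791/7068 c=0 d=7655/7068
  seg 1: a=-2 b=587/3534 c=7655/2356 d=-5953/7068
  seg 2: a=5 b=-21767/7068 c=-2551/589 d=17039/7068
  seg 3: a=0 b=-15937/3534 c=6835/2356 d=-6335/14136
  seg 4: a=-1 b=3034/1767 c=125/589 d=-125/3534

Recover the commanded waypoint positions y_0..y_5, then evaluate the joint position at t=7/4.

y_0 = S_0(0) = a_0 = 0
y_1 = S_1(0) = a_1 = -2
y_2 = S_2(0) = a_2 = 5
y_3 = S_3(0) = a_3 = 0
y_4 = S_4(0) = a_4 = -1
y_5 = S_4(2) = 3
t_q=7/4 is in segment 1 (τ=3/4); S_1(τ)=-3199/7936

y_0=0 y_1=-2 y_2=5 y_3=0 y_4=-1 y_5=3
S(7/4) = -3199/7936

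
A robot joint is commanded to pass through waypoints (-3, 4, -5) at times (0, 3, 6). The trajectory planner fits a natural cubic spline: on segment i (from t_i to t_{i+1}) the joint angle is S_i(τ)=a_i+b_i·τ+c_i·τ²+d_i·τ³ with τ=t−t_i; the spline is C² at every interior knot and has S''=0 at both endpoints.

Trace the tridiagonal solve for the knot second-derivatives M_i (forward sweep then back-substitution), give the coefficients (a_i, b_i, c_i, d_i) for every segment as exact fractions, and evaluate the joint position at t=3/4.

Δ: Δ0=7/3, Δ1=-3
row 1: diag=12, rhs=-32; c'=1/4, d'=-8/3
back: M1=-8/3
M: M0=0, M1=-8/3, M2=0
seg 0: a=-3, c=M0/2=0, d=(M1−M0)/(6·3)=-4/27, b=Δ0−h0·(2M0+M1)/6=11/3
seg 1: a=4, c=M1/2=-4/3, d=(M2−M1)/(6·3)=4/27, b=Δ1−h1·(2M1+M2)/6=-1/3
t_q=3/4 → seg 0, τ=3/4; S=-3+11/3·τ+0·τ²+-4/27·τ³=-5/16

  seg 0: a=-3 b=11/3 c=0 d=-4/27
  seg 1: a=4 b=-1/3 c=-4/3 d=4/27
S(3/4) = -5/16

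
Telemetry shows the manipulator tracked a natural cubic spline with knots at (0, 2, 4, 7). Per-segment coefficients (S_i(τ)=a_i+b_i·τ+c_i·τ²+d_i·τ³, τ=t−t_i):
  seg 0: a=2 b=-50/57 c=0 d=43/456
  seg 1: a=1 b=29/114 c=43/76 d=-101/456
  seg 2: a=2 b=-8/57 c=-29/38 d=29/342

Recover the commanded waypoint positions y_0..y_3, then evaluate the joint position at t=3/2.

y_0 = S_0(0) = a_0 = 2
y_1 = S_1(0) = a_1 = 1
y_2 = S_2(0) = a_2 = 2
y_3 = S_2(3) = -3
t_q=3/2 is in segment 0 (τ=3/2); S_0(τ)=1219/1216

y_0=2 y_1=1 y_2=2 y_3=-3
S(3/2) = 1219/1216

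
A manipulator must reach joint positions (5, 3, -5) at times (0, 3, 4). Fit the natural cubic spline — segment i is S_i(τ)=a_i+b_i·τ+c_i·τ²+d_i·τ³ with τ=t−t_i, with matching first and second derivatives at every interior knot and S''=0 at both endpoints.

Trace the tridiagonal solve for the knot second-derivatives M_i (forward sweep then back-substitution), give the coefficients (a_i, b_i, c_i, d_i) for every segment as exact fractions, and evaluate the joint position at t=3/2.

Δ: Δ0=-2/3, Δ1=-8
row 1: diag=8, rhs=-44; c'=1/8, d'=-11/2
back: M1=-11/2
M: M0=0, M1=-11/2, M2=0
seg 0: a=5, c=M0/2=0, d=(M1−M0)/(6·3)=-11/36, b=Δ0−h0·(2M0+M1)/6=25/12
seg 1: a=3, c=M1/2=-11/4, d=(M2−M1)/(6·1)=11/12, b=Δ1−h1·(2M1+M2)/6=-37/6
t_q=3/2 → seg 0, τ=3/2; S=5+25/12·τ+0·τ²+-11/36·τ³=227/32

  seg 0: a=5 b=25/12 c=0 d=-11/36
  seg 1: a=3 b=-37/6 c=-11/4 d=11/12
S(3/2) = 227/32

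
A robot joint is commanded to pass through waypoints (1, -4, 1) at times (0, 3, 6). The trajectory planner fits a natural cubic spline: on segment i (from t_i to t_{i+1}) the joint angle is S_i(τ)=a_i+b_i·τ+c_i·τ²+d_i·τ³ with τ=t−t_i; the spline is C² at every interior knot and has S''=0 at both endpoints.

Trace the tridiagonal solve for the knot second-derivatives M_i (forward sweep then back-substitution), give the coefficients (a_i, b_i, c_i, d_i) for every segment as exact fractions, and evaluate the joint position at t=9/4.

  seg 0: a=1 b=-5/2 c=0 d=5/54
  seg 1: a=-4 b=0 c=5/6 d=-5/54
S(9/4) = -457/128

Δ: Δ0=-5/3, Δ1=5/3
row 1: diag=12, rhs=20; c'=1/4, d'=5/3
back: M1=5/3
M: M0=0, M1=5/3, M2=0
seg 0: a=1, c=M0/2=0, d=(M1−M0)/(6·3)=5/54, b=Δ0−h0·(2M0+M1)/6=-5/2
seg 1: a=-4, c=M1/2=5/6, d=(M2−M1)/(6·3)=-5/54, b=Δ1−h1·(2M1+M2)/6=0
t_q=9/4 → seg 0, τ=9/4; S=1+-5/2·τ+0·τ²+5/54·τ³=-457/128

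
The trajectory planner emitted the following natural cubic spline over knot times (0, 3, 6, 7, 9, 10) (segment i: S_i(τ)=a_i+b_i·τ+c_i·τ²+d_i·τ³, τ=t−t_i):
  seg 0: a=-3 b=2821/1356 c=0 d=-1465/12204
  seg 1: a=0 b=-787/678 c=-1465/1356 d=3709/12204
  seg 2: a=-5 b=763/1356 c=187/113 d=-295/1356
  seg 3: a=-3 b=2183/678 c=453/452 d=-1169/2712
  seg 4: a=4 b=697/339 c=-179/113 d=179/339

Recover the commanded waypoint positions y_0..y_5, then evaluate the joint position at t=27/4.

y_0=-3 y_1=0 y_2=-5 y_3=-3 y_4=4 y_5=5
S(27/4) = -108159/28928

y_0 = S_0(0) = a_0 = -3
y_1 = S_1(0) = a_1 = 0
y_2 = S_2(0) = a_2 = -5
y_3 = S_3(0) = a_3 = -3
y_4 = S_4(0) = a_4 = 4
y_5 = S_4(1) = 5
t_q=27/4 is in segment 2 (τ=3/4); S_2(τ)=-108159/28928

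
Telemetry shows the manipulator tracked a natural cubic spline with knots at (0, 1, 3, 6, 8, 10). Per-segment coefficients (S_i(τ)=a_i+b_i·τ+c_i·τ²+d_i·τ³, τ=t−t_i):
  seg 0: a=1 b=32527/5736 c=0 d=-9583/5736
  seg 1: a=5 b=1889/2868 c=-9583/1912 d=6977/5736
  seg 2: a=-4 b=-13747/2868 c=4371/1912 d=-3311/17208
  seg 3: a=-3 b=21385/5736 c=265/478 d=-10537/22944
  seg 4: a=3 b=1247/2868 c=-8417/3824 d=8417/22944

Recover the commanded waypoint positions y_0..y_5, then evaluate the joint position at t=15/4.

y_0 = S_0(0) = a_0 = 1
y_1 = S_1(0) = a_1 = 5
y_2 = S_2(0) = a_2 = -4
y_3 = S_3(0) = a_3 = -3
y_4 = S_4(0) = a_4 = 3
y_5 = S_4(2) = -2
t_q=15/4 is in segment 2 (τ=3/4); S_2(τ)=-781953/122368

y_0=1 y_1=5 y_2=-4 y_3=-3 y_4=3 y_5=-2
S(15/4) = -781953/122368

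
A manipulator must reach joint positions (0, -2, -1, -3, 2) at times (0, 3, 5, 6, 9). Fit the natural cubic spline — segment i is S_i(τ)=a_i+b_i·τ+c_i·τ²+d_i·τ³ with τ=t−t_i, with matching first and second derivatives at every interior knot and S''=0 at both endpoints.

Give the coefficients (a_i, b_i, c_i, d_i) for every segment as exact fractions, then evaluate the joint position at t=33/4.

Δ: Δ0=-2/3, Δ1=1/2, Δ2=-2, Δ3=5/3
row 1: diag=10, rhs=7; c'=1/5, d'=7/10
row 2: denom=6−2·1/5=28/5; d'=(-15−2·7/10)/(28/5)=-41/14
row 3: denom=8−1·5/28=219/28; d'=(22−1·-41/14)/(219/28)=698/219
back: M3=698/219
back: M2=-41/14−5/28·698/219=-766/219
back: M1=7/10−1/5·-766/219=613/438
M: M0=0, M1=613/438, M2=-766/219, M3=698/219, M4=0
seg 0: a=0, c=M0/2=0, d=(M1−M0)/(6·3)=613/7884, b=Δ0−h0·(2M0+M1)/6=-399/292
seg 1: a=-2, c=M1/2=613/876, d=(M2−M1)/(6·2)=-715/1752, b=Δ1−h1·(2M1+M2)/6=107/146
seg 2: a=-1, c=M2/2=-383/219, d=(M3−M2)/(6·1)=244/219, b=Δ2−h2·(2M2+M3)/6=-299/219
seg 3: a=-3, c=M3/2=349/219, d=(M4−M3)/(6·3)=-349/1971, b=Δ3−h3·(2M3+M4)/6=-111/73
t_q=33/4 → seg 3, τ=9/4; S=-3+-111/73·τ+349/219·τ²+-349/1971·τ³=-1731/4672

  seg 0: a=0 b=-399/292 c=0 d=613/7884
  seg 1: a=-2 b=107/146 c=613/876 d=-715/1752
  seg 2: a=-1 b=-299/219 c=-383/219 d=244/219
  seg 3: a=-3 b=-111/73 c=349/219 d=-349/1971
S(33/4) = -1731/4672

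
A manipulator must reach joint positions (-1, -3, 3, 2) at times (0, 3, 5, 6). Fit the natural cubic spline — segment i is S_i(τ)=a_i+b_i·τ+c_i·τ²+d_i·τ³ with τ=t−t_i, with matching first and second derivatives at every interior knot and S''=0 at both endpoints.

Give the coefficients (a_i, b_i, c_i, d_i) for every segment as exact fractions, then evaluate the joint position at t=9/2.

  seg 0: a=-1 b=-191/84 c=0 d=5/28
  seg 1: a=-3 b=107/42 c=45/28 d=-29/42
  seg 2: a=3 b=29/42 c=-71/28 d=71/84
S(9/2) = 59/28

Δ: Δ0=-2/3, Δ1=3, Δ2=-1
row 1: diag=10, rhs=22; c'=1/5, d'=11/5
row 2: denom=6−2·1/5=28/5; d'=(-24−2·11/5)/(28/5)=-71/14
back: M2=-71/14
back: M1=11/5−1/5·-71/14=45/14
M: M0=0, M1=45/14, M2=-71/14, M3=0
seg 0: a=-1, c=M0/2=0, d=(M1−M0)/(6·3)=5/28, b=Δ0−h0·(2M0+M1)/6=-191/84
seg 1: a=-3, c=M1/2=45/28, d=(M2−M1)/(6·2)=-29/42, b=Δ1−h1·(2M1+M2)/6=107/42
seg 2: a=3, c=M2/2=-71/28, d=(M3−M2)/(6·1)=71/84, b=Δ2−h2·(2M2+M3)/6=29/42
t_q=9/2 → seg 1, τ=3/2; S=-3+107/42·τ+45/28·τ²+-29/42·τ³=59/28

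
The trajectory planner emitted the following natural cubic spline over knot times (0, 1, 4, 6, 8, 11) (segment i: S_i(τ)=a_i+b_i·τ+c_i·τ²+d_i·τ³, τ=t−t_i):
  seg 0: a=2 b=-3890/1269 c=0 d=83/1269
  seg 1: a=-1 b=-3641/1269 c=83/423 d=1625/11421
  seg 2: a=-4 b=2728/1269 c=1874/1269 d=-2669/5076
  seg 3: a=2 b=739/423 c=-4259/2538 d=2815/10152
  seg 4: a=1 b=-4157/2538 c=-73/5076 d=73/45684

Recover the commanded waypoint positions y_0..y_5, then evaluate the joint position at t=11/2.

y_0 = S_0(0) = a_0 = 2
y_1 = S_1(0) = a_1 = -1
y_2 = S_2(0) = a_2 = -4
y_3 = S_3(0) = a_3 = 2
y_4 = S_4(0) = a_4 = 1
y_5 = S_4(3) = -4
t_q=11/2 is in segment 2 (τ=3/2); S_2(τ)=10459/13536

y_0=2 y_1=-1 y_2=-4 y_3=2 y_4=1 y_5=-4
S(11/2) = 10459/13536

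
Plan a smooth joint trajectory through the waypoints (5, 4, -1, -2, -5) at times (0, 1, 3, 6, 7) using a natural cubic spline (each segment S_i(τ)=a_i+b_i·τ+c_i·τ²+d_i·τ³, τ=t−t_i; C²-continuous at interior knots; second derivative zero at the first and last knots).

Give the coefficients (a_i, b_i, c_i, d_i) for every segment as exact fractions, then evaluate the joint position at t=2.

Δ: Δ0=-1, Δ1=-5/2, Δ2=-1/3, Δ3=-3
row 1: diag=6, rhs=-9; c'=1/3, d'=-3/2
row 2: denom=10−2·1/3=28/3; d'=(13−2·-3/2)/(28/3)=12/7
row 3: denom=8−3·9/28=197/28; d'=(-16−3·12/7)/(197/28)=-592/197
back: M3=-592/197
back: M2=12/7−9/28·-592/197=528/197
back: M1=-3/2−1/3·528/197=-943/394
M: M0=0, M1=-943/394, M2=528/197, M3=-592/197, M4=0
seg 0: a=5, c=M0/2=0, d=(M1−M0)/(6·1)=-943/2364, b=Δ0−h0·(2M0+M1)/6=-1421/2364
seg 1: a=4, c=M1/2=-943/788, d=(M2−M1)/(6·2)=1999/4728, b=Δ1−h1·(2M1+M2)/6=-2125/1182
seg 2: a=-1, c=M2/2=264/197, d=(M3−M2)/(6·3)=-560/1773, b=Δ2−h2·(2M2+M3)/6=-893/591
seg 3: a=-2, c=M3/2=-296/197, d=(M4−M3)/(6·1)=296/591, b=Δ3−h3·(2M3+M4)/6=-1181/591
t_q=2 → seg 1, τ=1; S=4+-2125/1182·τ+-943/788·τ²+1999/4728·τ³=2251/1576

  seg 0: a=5 b=-1421/2364 c=0 d=-943/2364
  seg 1: a=4 b=-2125/1182 c=-943/788 d=1999/4728
  seg 2: a=-1 b=-893/591 c=264/197 d=-560/1773
  seg 3: a=-2 b=-1181/591 c=-296/197 d=296/591
S(2) = 2251/1576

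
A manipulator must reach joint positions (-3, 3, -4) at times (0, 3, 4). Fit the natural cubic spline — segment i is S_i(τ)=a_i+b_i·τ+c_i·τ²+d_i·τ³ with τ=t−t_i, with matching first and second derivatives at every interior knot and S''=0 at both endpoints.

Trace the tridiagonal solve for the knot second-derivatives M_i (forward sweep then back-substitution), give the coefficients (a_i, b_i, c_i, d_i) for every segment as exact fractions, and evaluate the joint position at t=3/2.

  seg 0: a=-3 b=43/8 c=0 d=-3/8
  seg 1: a=3 b=-19/4 c=-27/8 d=9/8
S(3/2) = 243/64

Δ: Δ0=2, Δ1=-7
row 1: diag=8, rhs=-54; c'=1/8, d'=-27/4
back: M1=-27/4
M: M0=0, M1=-27/4, M2=0
seg 0: a=-3, c=M0/2=0, d=(M1−M0)/(6·3)=-3/8, b=Δ0−h0·(2M0+M1)/6=43/8
seg 1: a=3, c=M1/2=-27/8, d=(M2−M1)/(6·1)=9/8, b=Δ1−h1·(2M1+M2)/6=-19/4
t_q=3/2 → seg 0, τ=3/2; S=-3+43/8·τ+0·τ²+-3/8·τ³=243/64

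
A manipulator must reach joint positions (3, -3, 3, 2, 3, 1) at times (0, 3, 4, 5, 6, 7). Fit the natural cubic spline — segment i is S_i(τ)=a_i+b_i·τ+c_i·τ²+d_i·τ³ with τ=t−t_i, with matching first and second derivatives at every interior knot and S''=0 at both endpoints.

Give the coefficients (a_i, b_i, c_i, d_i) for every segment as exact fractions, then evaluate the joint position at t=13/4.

Δ: Δ0=-2, Δ1=6, Δ2=-1, Δ3=1, Δ4=-2
row 1: diag=8, rhs=48; c'=1/8, d'=6
row 2: denom=4−1·1/8=31/8; d'=(-42−1·6)/(31/8)=-384/31
row 3: denom=4−1·8/31=116/31; d'=(12−1·-384/31)/(116/31)=189/29
row 4: denom=4−1·31/116=433/116; d'=(-18−1·189/29)/(433/116)=-2844/433
back: M4=-2844/433
back: M3=189/29−31/116·-2844/433=3582/433
back: M2=-384/31−8/31·3582/433=-6288/433
back: M1=6−1/8·-6288/433=3384/433
M: M0=0, M1=3384/433, M2=-6288/433, M3=3582/433, M4=-2844/433, M5=0
seg 0: a=3, c=M0/2=0, d=(M1−M0)/(6·3)=188/433, b=Δ0−h0·(2M0+M1)/6=-2558/433
seg 1: a=-3, c=M1/2=1692/433, d=(M2−M1)/(6·1)=-1612/433, b=Δ1−h1·(2M1+M2)/6=2518/433
seg 2: a=3, c=M2/2=-3144/433, d=(M3−M2)/(6·1)=1645/433, b=Δ2−h2·(2M2+M3)/6=1066/433
seg 3: a=2, c=M3/2=1791/433, d=(M4−M3)/(6·1)=-1071/433, b=Δ3−h3·(2M3+M4)/6=-287/433
seg 4: a=3, c=M4/2=-1422/433, d=(M5−M4)/(6·1)=474/433, b=Δ4−h4·(2M4+M5)/6=82/433
t_q=13/4 → seg 1, τ=1/4; S=-3+2518/433·τ+1692/433·τ²+-1612/433·τ³=-9423/6928

  seg 0: a=3 b=-2558/433 c=0 d=188/433
  seg 1: a=-3 b=2518/433 c=1692/433 d=-1612/433
  seg 2: a=3 b=1066/433 c=-3144/433 d=1645/433
  seg 3: a=2 b=-287/433 c=1791/433 d=-1071/433
  seg 4: a=3 b=82/433 c=-1422/433 d=474/433
S(13/4) = -9423/6928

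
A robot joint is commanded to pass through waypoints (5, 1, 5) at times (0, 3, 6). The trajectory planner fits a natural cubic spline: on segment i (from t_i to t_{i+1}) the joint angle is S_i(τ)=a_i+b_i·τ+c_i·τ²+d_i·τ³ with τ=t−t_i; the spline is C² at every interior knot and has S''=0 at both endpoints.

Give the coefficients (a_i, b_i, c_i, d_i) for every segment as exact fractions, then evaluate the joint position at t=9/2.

  seg 0: a=5 b=-2 c=0 d=2/27
  seg 1: a=1 b=0 c=2/3 d=-2/27
S(9/2) = 9/4

Δ: Δ0=-4/3, Δ1=4/3
row 1: diag=12, rhs=16; c'=1/4, d'=4/3
back: M1=4/3
M: M0=0, M1=4/3, M2=0
seg 0: a=5, c=M0/2=0, d=(M1−M0)/(6·3)=2/27, b=Δ0−h0·(2M0+M1)/6=-2
seg 1: a=1, c=M1/2=2/3, d=(M2−M1)/(6·3)=-2/27, b=Δ1−h1·(2M1+M2)/6=0
t_q=9/2 → seg 1, τ=3/2; S=1+0·τ+2/3·τ²+-2/27·τ³=9/4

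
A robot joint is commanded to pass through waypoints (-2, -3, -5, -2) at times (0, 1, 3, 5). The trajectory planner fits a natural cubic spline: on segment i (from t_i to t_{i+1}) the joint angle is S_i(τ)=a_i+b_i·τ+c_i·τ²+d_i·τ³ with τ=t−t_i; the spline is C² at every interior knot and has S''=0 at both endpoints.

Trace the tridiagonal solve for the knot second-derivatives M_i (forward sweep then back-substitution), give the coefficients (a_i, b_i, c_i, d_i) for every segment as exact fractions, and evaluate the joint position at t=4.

Δ: Δ0=-1, Δ1=-1, Δ2=3/2
row 1: diag=6, rhs=0; c'=1/3, d'=0
row 2: denom=8−2·1/3=22/3; d'=(15−2·0)/(22/3)=45/22
back: M2=45/22
back: M1=0−1/3·45/22=-15/22
M: M0=0, M1=-15/22, M2=45/22, M3=0
seg 0: a=-2, c=M0/2=0, d=(M1−M0)/(6·1)=-5/44, b=Δ0−h0·(2M0+M1)/6=-39/44
seg 1: a=-3, c=M1/2=-15/44, d=(M2−M1)/(6·2)=5/22, b=Δ1−h1·(2M1+M2)/6=-27/22
seg 2: a=-5, c=M2/2=45/44, d=(M3−M2)/(6·2)=-15/88, b=Δ2−h2·(2M2+M3)/6=3/22
t_q=4 → seg 2, τ=1; S=-5+3/22·τ+45/44·τ²+-15/88·τ³=-353/88

  seg 0: a=-2 b=-39/44 c=0 d=-5/44
  seg 1: a=-3 b=-27/22 c=-15/44 d=5/22
  seg 2: a=-5 b=3/22 c=45/44 d=-15/88
S(4) = -353/88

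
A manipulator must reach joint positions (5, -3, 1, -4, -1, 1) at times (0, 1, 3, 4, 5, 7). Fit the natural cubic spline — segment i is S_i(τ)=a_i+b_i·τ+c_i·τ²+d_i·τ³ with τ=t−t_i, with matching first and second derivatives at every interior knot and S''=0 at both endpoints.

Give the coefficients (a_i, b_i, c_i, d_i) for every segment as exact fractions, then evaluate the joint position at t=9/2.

Δ: Δ0=-8, Δ1=2, Δ2=-5, Δ3=3, Δ4=1
row 1: diag=6, rhs=60; c'=1/3, d'=10
row 2: denom=6−2·1/3=16/3; d'=(-42−2·10)/(16/3)=-93/8
row 3: denom=4−1·3/16=61/16; d'=(48−1·-93/8)/(61/16)=954/61
row 4: denom=6−1·16/61=350/61; d'=(-12−1·954/61)/(350/61)=-843/175
back: M4=-843/175
back: M3=954/61−16/61·-843/175=2958/175
back: M2=-93/8−3/16·2958/175=-2589/175
back: M1=10−1/3·-2589/175=2613/175
M: M0=0, M1=2613/175, M2=-2589/175, M3=2958/175, M4=-843/175, M5=0
seg 0: a=5, c=M0/2=0, d=(M1−M0)/(6·1)=871/350, b=Δ0−h0·(2M0+M1)/6=-3671/350
seg 1: a=-3, c=M1/2=2613/350, d=(M2−M1)/(6·2)=-867/350, b=Δ1−h1·(2M1+M2)/6=-529/175
seg 2: a=1, c=M2/2=-2589/350, d=(M3−M2)/(6·1)=1849/350, b=Δ2−h2·(2M2+M3)/6=-101/35
seg 3: a=-4, c=M3/2=1479/175, d=(M4−M3)/(6·1)=-181/50, b=Δ3−h3·(2M3+M4)/6=-641/350
seg 4: a=-1, c=M4/2=-843/350, d=(M5−M4)/(6·2)=281/700, b=Δ4−h4·(2M4+M5)/6=737/175
t_q=9/2 → seg 3, τ=1/2; S=-4+-641/350·τ+1479/175·τ²+-181/50·τ³=-1823/560

  seg 0: a=5 b=-3671/350 c=0 d=871/350
  seg 1: a=-3 b=-529/175 c=2613/350 d=-867/350
  seg 2: a=1 b=-101/35 c=-2589/350 d=1849/350
  seg 3: a=-4 b=-641/350 c=1479/175 d=-181/50
  seg 4: a=-1 b=737/175 c=-843/350 d=281/700
S(9/2) = -1823/560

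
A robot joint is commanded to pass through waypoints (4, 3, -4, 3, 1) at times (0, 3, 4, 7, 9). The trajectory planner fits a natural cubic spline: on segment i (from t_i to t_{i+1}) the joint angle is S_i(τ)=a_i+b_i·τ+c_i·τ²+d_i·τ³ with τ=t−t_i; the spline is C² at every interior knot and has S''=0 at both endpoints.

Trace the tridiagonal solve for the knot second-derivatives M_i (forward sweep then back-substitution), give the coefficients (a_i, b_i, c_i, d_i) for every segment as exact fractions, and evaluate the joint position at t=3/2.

Δ: Δ0=-1/3, Δ1=-7, Δ2=7/3, Δ3=-1
row 1: diag=8, rhs=-40; c'=1/8, d'=-5
row 2: denom=8−1·1/8=63/8; d'=(56−1·-5)/(63/8)=488/63
row 3: denom=10−3·8/21=62/7; d'=(-20−3·488/63)/(62/7)=-454/93
back: M3=-454/93
back: M2=488/63−8/21·-454/93=2680/279
back: M1=-5−1/8·2680/279=-1730/279
M: M0=0, M1=-1730/279, M2=2680/279, M3=-454/93, M4=0
seg 0: a=4, c=M0/2=0, d=(M1−M0)/(6·3)=-865/2511, b=Δ0−h0·(2M0+M1)/6=772/279
seg 1: a=3, c=M1/2=-865/279, d=(M2−M1)/(6·1)=245/93, b=Δ1−h1·(2M1+M2)/6=-1823/279
seg 2: a=-4, c=M2/2=1340/279, d=(M3−M2)/(6·3)=-2021/2511, b=Δ2−h2·(2M2+M3)/6=-1348/279
seg 3: a=3, c=M3/2=-227/93, d=(M4−M3)/(6·2)=227/558, b=Δ3−h3·(2M3+M4)/6=629/279
t_q=3/2 → seg 0, τ=3/2; S=4+772/279·τ+0·τ²+-865/2511·τ³=1733/248

  seg 0: a=4 b=772/279 c=0 d=-865/2511
  seg 1: a=3 b=-1823/279 c=-865/279 d=245/93
  seg 2: a=-4 b=-1348/279 c=1340/279 d=-2021/2511
  seg 3: a=3 b=629/279 c=-227/93 d=227/558
S(3/2) = 1733/248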